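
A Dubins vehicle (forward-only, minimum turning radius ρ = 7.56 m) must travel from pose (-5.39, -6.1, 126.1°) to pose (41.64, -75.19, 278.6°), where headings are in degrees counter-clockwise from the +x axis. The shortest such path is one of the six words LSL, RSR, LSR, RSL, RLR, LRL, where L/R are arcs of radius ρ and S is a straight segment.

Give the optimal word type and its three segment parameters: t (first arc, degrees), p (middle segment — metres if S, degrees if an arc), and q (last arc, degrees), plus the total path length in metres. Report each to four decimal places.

Let ψ = atan2(Δy, Δx) = atan2(-69.09, 47.03) = -55.7566° be the start→goal bearing.
Normalize: d = |goal − start| / ρ = 83.577802/7.56 = 11.055265, α = (θ_start − ψ) mod 360° = 181.8566° = 3.173997 rad, β = (θ_goal − ψ) mod 360° = 334.3566° = 5.835624 rad.
Common terms: sin α = -0.032399, cos α = -0.999475, sin β = -0.432768, cos β = 0.901505, cos(α−β) = -0.887011, d² = 122.218880. Work in radians in the unit-radius frame; every candidate has L = ρ·(t + p + q).
LSL: p² = 2 + d² − 2cos(α−β) + 2d(sin α − sin β) = 134.845284; p = √p² = 11.612290; φ = atan2(cos β − cos α, d + sin α − sin β) = 0.164444 rad; t = (φ − α) mod 2π = 3.273633 rad, q = (β − φ) mod 2π = 5.671180 rad → L = 7.56·(3.273633 + 11.612290 + 5.671180) = 7.56·20.557103 = 155.411696 m
RSR: p² = 2 + d² − 2cos(α−β) + 2d(sin β − sin α) = 117.140520; p = √p² = 10.823147; φ = atan2(cos α − cos β, d − sin α + sin β) = -0.176556 rad; t = (α − φ) mod 2π = 3.350553 rad, q = (φ − β) mod 2π = 0.271005 rad → L = 7.56·(3.350553 + 10.823147 + 0.271005) = 7.56·14.444706 = 109.201974 m
LSR: p² = d² − 2 + 2cos(α−β) + 2d(sin α + sin β) = 108.159772; p = √p² = 10.399989; φ = atan2(−cos α − cos β, d + sin α + sin β) − atan2(−2, p) = 0.199239 rad; t = (φ − α) mod 2π = 3.308428 rad, q = (φ − β) mod 2π = 0.646800 rad → L = 7.56·(3.308428 + 10.399989 + 0.646800) = 7.56·14.355217 = 108.525441 m
RSL: p² = d² − 2 + 2cos(α−β) − 2d(sin α + sin β) = 128.729945; p = √p² = 11.345922; φ = atan2(cos α + cos β, d − sin α − sin β) − atan2(2, p) = -0.182986 rad; t = (α − φ) mod 2π = 3.356983 rad, q = (β − φ) mod 2π = 6.018610 rad → L = 7.56·(3.356983 + 11.345922 + 6.018610) = 7.56·20.721515 = 156.654656 m
RLR: c = (6 − d² + 2cos(α−β) + 2d(sin α − sin β))/8 = -13.642565, |c| > 1 → infeasible
LRL: c = (6 − d² + 2cos(α−β) − 2d(sin α − sin β))/8 = -15.855660, |c| > 1 → infeasible
Shortest: LSR with L = 108.525441 m ≈ 108.5254 m
Convert LSR to answer units (arcs ×180/π): t = 3.308428·180/π = 189.5589°, p = ρ·p = 7.56·10.399989 = 78.6239 m, q = 0.646800·180/π = 37.0589°, L = 108.5254 m.

LSR: t = 189.5589°, p = 78.6239 m, q = 37.0589°, L = 108.5254 m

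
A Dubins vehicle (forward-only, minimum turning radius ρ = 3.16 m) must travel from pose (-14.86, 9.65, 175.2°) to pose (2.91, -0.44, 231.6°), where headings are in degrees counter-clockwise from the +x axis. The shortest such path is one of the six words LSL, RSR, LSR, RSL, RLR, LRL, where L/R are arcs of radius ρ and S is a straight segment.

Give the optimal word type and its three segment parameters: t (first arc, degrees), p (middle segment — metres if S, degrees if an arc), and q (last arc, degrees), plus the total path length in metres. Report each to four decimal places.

LSR: t = 189.8180°, p = 15.0629 m, q = 133.4180°, L = 32.8901 m

Let ψ = atan2(Δy, Δx) = atan2(-10.09, 17.77) = -29.5884° be the start→goal bearing.
Normalize: d = |goal − start| / ρ = 20.434799/3.16 = 6.466708, α = (θ_start − ψ) mod 360° = 204.7884° = 3.574232 rad, β = (θ_goal − ψ) mod 360° = 261.1884° = 4.558597 rad.
Common terms: sin α = -0.419268, cos α = -0.907863, sin β = -0.988197, cos β = -0.153186, cos(α−β) = 0.553392, d² = 41.818318. Work in radians in the unit-radius frame; every candidate has L = ρ·(t + p + q).
LSL: p² = 2 + d² − 2cos(α−β) + 2d(sin α − sin β) = 50.069735; p = √p² = 7.075997; φ = atan2(cos β − cos α, d + sin α − sin β) = 0.106856 rad; t = (φ − α) mod 2π = 2.815810 rad, q = (β − φ) mod 2π = 4.451741 rad → L = 3.16·(2.815810 + 7.075997 + 4.451741) = 3.16·14.343548 = 45.325612 m
RSR: p² = 2 + d² − 2cos(α−β) + 2d(sin β − sin α) = 35.353335; p = √p² = 5.945867; φ = atan2(cos α − cos β, d − sin α + sin β) = -0.127268 rad; t = (α − φ) mod 2π = 3.701499 rad, q = (φ − β) mod 2π = 1.597320 rad → L = 3.16·(3.701499 + 5.945867 + 1.597320) = 3.16·11.244687 = 35.533210 m
LSR: p² = d² − 2 + 2cos(α−β) + 2d(sin α + sin β) = 22.721765; p = √p² = 4.766735; φ = atan2(−cos α − cos β, d + sin α + sin β) − atan2(−2, p) = 0.603995 rad; t = (φ − α) mod 2π = 3.312948 rad, q = (φ − β) mod 2π = 2.328583 rad → L = 3.16·(3.312948 + 4.766735 + 2.328583) = 3.16·10.408267 = 32.890122 m
RSL: p² = d² − 2 + 2cos(α−β) − 2d(sin α + sin β) = 59.128438; p = √p² = 7.689502; φ = atan2(cos α + cos β, d − sin α − sin β) − atan2(2, p) = -0.388401 rad; t = (α − φ) mod 2π = 3.962632 rad, q = (β − φ) mod 2π = 4.946998 rad → L = 3.16·(3.962632 + 7.689502 + 4.946998) = 3.16·16.599132 = 52.453256 m
RLR: c = (6 − d² + 2cos(α−β) + 2d(sin α − sin β))/8 = -3.419167, |c| > 1 → infeasible
LRL: c = (6 − d² + 2cos(α−β) − 2d(sin α − sin β))/8 = -5.258717, |c| > 1 → infeasible
Shortest: LSR with L = 32.890122 m ≈ 32.8901 m
Convert LSR to answer units (arcs ×180/π): t = 3.312948·180/π = 189.8180°, p = ρ·p = 3.16·4.766735 = 15.0629 m, q = 2.328583·180/π = 133.4180°, L = 32.8901 m.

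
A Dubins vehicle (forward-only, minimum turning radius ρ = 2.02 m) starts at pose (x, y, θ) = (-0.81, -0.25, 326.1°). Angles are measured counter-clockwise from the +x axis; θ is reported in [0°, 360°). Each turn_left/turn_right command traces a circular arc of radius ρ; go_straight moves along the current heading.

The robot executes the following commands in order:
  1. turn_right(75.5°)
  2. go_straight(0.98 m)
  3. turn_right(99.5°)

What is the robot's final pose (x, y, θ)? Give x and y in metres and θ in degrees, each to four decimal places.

(-3.2384, -4.6194, 151.1000°)

set_pose: (x, y, θ) = (-0.8100, -0.2500, 326.1000°), ρ = 2.02
turn_right(75.5°): centre at ρ to the right, rotate −75.5° → (-0.0313, -2.5976, 250.6000°)
go_straight(0.98): x += 0.98·cos θ, y += 0.98·sin θ → (-0.3569, -3.5219, 250.6000°)
turn_right(99.5°): centre at ρ to the right, rotate −99.5° → (-3.2384, -4.6194, 151.1000°)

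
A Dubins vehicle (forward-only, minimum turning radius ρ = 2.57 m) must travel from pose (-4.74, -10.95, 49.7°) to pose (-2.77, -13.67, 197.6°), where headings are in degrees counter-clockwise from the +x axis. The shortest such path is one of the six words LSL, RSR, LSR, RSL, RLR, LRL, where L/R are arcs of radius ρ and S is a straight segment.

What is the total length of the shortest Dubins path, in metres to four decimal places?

13.1274 m

Let ψ = atan2(Δy, Δx) = atan2(-2.72, 1.97) = -54.0855° be the start→goal bearing.
Normalize: d = |goal − start| / ρ = 3.358467/2.57 = 1.306796, α = (θ_start − ψ) mod 360° = 103.7855° = 1.811399 rad, β = (θ_goal − ψ) mod 360° = 251.6855° = 4.392741 rad.
Common terms: sin α = 0.971195, cos α = -0.238288, sin β = -0.949346, cos β = -0.314233, cos(α−β) = -0.847122, d² = 1.707717. Work in radians in the unit-radius frame; every candidate has L = ρ·(t + p + q).
LSL: p² = 2 + d² − 2cos(α−β) + 2d(sin α − sin β) = 10.421472; p = √p² = 3.228231; φ = atan2(cos β − cos α, d + sin α − sin β) = -0.023527 rad; t = (φ − α) mod 2π = 4.448259 rad, q = (β − φ) mod 2π = 4.416268 rad → L = 2.57·(4.448259 + 3.228231 + 4.416268) = 2.57·12.092758 = 31.078387 m
RSR: p² = 2 + d² − 2cos(α−β) + 2d(sin β − sin α) = 0.382449; p = √p² = 0.618425; φ = atan2(cos α − cos β, d − sin α + sin β) = 3.018479 rad; t = (α − φ) mod 2π = 5.076106 rad, q = (φ − β) mod 2π = 4.908923 rad → L = 2.57·(5.076106 + 0.618425 + 4.908923) = 2.57·10.603454 = 27.250876 m
LSR: p² = d² − 2 + 2cos(α−β) + 2d(sin α + sin β) = -1.929424 < 0 → infeasible
RSL: p² = d² − 2 + 2cos(α−β) − 2d(sin α + sin β) = -2.043630 < 0 → infeasible
RLR: c = (6 − d² + 2cos(α−β) + 2d(sin α − sin β))/8 = 0.952194; p = 2π − arccos c = 5.972728 rad; φ = atan2(cos α − cos β, d − sin α + sin β) = 3.018479 rad; t = (α − φ + p/2) mod 2π = 1.779284 rad, q = (α − β − t + p) mod 2π = 1.612101 rad → L = 2.57·(1.779284 + 5.972728 + 1.612101) = 2.57·9.364113 = 24.065771 m
LRL: c = (6 − d² + 2cos(α−β) − 2d(sin α − sin β))/8 = -0.302684; p = 2π − arccos c = 4.404881 rad; φ = atan2(cos β − cos α, d + sin α − sin β) = -0.023527 rad; t = (φ − α + p/2) mod 2π = 0.367514 rad, q = (β − α − t + p) mod 2π = 0.335524 rad → L = 2.57·(0.367514 + 4.404881 + 0.335524) = 2.57·5.107920 = 13.127353 m
Shortest: LRL with L = 13.127353 m ≈ 13.1274 m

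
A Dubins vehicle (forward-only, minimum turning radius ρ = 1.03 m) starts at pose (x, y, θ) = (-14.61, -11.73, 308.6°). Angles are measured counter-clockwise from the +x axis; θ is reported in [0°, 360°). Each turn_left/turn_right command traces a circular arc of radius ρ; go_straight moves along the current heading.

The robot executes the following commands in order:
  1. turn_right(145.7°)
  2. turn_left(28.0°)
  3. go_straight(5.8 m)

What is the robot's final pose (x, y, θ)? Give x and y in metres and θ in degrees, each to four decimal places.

set_pose: (x, y, θ) = (-14.6100, -11.7300, 308.6000°), ρ = 1.03
turn_right(145.7°): centre at ρ to the right, rotate −145.7° → (-15.7178, -13.3571, 162.9000°)
turn_left(28.0°): centre at ρ to the left, rotate +28.0° → (-16.2155, -13.3301, 190.9000°)
go_straight(5.8): x += 5.8·cos θ, y += 5.8·sin θ → (-21.9108, -14.4269, 190.9000°)

(-21.9108, -14.4269, 190.9000°)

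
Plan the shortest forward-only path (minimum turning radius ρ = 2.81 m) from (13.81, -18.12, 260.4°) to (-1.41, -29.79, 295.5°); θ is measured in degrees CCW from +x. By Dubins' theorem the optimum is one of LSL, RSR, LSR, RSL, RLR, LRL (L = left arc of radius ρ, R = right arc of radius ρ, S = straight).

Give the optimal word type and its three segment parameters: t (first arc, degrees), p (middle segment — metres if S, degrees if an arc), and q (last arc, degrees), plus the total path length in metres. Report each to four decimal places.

RSL: t = 54.9984°, p = 13.6428 m, q = 90.0984°, L = 20.7589 m

Let ψ = atan2(Δy, Δx) = atan2(-11.67, -15.22) = -142.5207° be the start→goal bearing.
Normalize: d = |goal − start| / ρ = 19.179085/2.81 = 6.825297, α = (θ_start − ψ) mod 360° = 42.9207° = 0.749107 rad, β = (θ_goal − ψ) mod 360° = 78.0207° = 1.361717 rad.
Common terms: sin α = 0.680985, cos α = 0.732297, sin β = 0.978223, cos β = 0.207559, cos(α−β) = 0.818150, d² = 46.584681. Work in radians in the unit-radius frame; every candidate has L = ρ·(t + p + q).
LSL: p² = 2 + d² − 2cos(α−β) + 2d(sin α − sin β) = 42.890912; p = √p² = 6.549115; φ = atan2(cos β − cos α, d + sin α − sin β) = -0.080210 rad; t = (φ − α) mod 2π = 5.453869 rad, q = (β − φ) mod 2π = 1.441927 rad → L = 2.81·(5.453869 + 6.549115 + 1.441927) = 2.81·13.444911 = 37.780201 m
RSR: p² = 2 + d² − 2cos(α−β) + 2d(sin β − sin α) = 51.005851; p = √p² = 7.141838; φ = atan2(cos α − cos β, d − sin α + sin β) = 0.073540 rad; t = (α − φ) mod 2π = 0.675567 rad, q = (φ − β) mod 2π = 4.995008 rad → L = 2.81·(0.675567 + 7.141838 + 4.995008) = 2.81·12.812413 = 36.002880 m
LSR: p² = d² − 2 + 2cos(α−β) + 2d(sin α + sin β) = 68.870148; p = √p² = 8.298804; φ = atan2(−cos α − cos β, d + sin α + sin β) − atan2(−2, p) = 0.126165 rad; t = (φ − α) mod 2π = 5.660244 rad, q = (φ − β) mod 2π = 5.047633 rad → L = 2.81·(5.660244 + 8.298804 + 5.047633) = 2.81·19.006681 = 53.408775 m
RSL: p² = d² − 2 + 2cos(α−β) − 2d(sin α + sin β) = 23.571813; p = √p² = 4.855081; φ = atan2(cos α + cos β, d − sin α − sin β) − atan2(2, p) = -0.210797 rad; t = (α − φ) mod 2π = 0.959904 rad, q = (β − φ) mod 2π = 1.572514 rad → L = 2.81·(0.959904 + 4.855081 + 1.572514) = 2.81·7.387499 = 20.758872 m
RLR: c = (6 − d² + 2cos(α−β) + 2d(sin α − sin β))/8 = -5.375731, |c| > 1 → infeasible
LRL: c = (6 − d² + 2cos(α−β) − 2d(sin α − sin β))/8 = -4.361364, |c| > 1 → infeasible
Shortest: RSL with L = 20.758872 m ≈ 20.7589 m
Convert RSL to answer units (arcs ×180/π): t = 0.959904·180/π = 54.9984°, p = ρ·p = 2.81·4.855081 = 13.6428 m, q = 1.572514·180/π = 90.0984°, L = 20.7589 m.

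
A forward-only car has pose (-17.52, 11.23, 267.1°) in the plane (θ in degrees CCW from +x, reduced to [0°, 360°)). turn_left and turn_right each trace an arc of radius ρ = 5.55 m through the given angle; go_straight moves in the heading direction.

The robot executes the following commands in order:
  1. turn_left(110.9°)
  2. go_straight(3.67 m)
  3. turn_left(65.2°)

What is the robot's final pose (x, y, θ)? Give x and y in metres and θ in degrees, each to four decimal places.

set_pose: (x, y, θ) = (-17.5200, 11.2300, 267.1000°), ρ = 5.55
turn_left(110.9°): centre at ρ to the left, rotate +110.9° → (-10.2621, 5.6708, 378.0000° ≡ 18.0000°)
go_straight(3.67): x += 3.67·cos θ, y += 3.67·sin θ → (-6.7717, 6.8049, 18.0000°)
turn_left(65.2°): centre at ρ to the left, rotate +65.2° → (-2.9758, 11.4262, 83.2000°)

(-2.9758, 11.4262, 83.2000°)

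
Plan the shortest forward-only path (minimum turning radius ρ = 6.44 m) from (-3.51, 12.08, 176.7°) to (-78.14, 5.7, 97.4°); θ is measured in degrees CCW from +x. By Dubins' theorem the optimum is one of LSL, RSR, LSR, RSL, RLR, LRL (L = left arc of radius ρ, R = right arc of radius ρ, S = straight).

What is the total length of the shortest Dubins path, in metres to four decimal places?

78.5927 m

Let ψ = atan2(Δy, Δx) = atan2(-6.38, -74.63) = -175.1138° be the start→goal bearing.
Normalize: d = |goal − start| / ρ = 74.902212/6.44 = 11.630778, α = (θ_start − ψ) mod 360° = 351.8138° = 6.140308 rad, β = (θ_goal − ψ) mod 360° = 272.5138° = 4.756262 rad.
Common terms: sin α = -0.142391, cos α = 0.989810, sin β = -0.999038, cos β = 0.043859, cos(α−β) = 0.185667, d² = 135.275001. Work in radians in the unit-radius frame; every candidate has L = ρ·(t + p + q).
LSL: p² = 2 + d² − 2cos(α−β) + 2d(sin α − sin β) = 156.830597; p = √p² = 12.523202; φ = atan2(cos β − cos α, d + sin α − sin β) = -0.075608 rad; t = (φ − α) mod 2π = 0.067269 rad, q = (β − φ) mod 2π = 4.831870 rad → L = 6.44·(0.067269 + 12.523202 + 4.831870) = 6.44·17.422342 = 112.199880 m
RSR: p² = 2 + d² − 2cos(α−β) + 2d(sin β − sin α) = 116.976739; p = √p² = 10.815579; φ = atan2(cos α − cos β, d − sin α + sin β) = 0.087574 rad; t = (α − φ) mod 2π = 6.052735 rad, q = (φ − β) mod 2π = 1.614497 rad → L = 6.44·(6.052735 + 10.815579 + 1.614497) = 6.44·18.482810 = 119.029296 m
LSR: p² = d² − 2 + 2cos(α−β) + 2d(sin α + sin β) = 107.094919; p = √p² = 10.348667; φ = atan2(−cos α − cos β, d + sin α + sin β) − atan2(−2, p) = 0.092680 rad; t = (φ − α) mod 2π = 0.235557 rad, q = (φ − β) mod 2π = 1.619603 rad → L = 6.44·(0.235557 + 10.348667 + 1.619603) = 6.44·12.203828 = 78.592655 m
RSL: p² = d² − 2 + 2cos(α−β) − 2d(sin α + sin β) = 160.197750; p = √p² = 12.656925; φ = atan2(cos α + cos β, d − sin α − sin β) − atan2(2, p) = -0.075965 rad; t = (α − φ) mod 2π = 6.216274 rad, q = (β − φ) mod 2π = 4.832228 rad → L = 6.44·(6.216274 + 12.656925 + 4.832228) = 6.44·23.705426 = 152.662945 m
RLR: c = (6 − d² + 2cos(α−β) + 2d(sin α − sin β))/8 = -13.622092, |c| > 1 → infeasible
LRL: c = (6 − d² + 2cos(α−β) − 2d(sin α − sin β))/8 = -18.603825, |c| > 1 → infeasible
Shortest: LSR with L = 78.592655 m ≈ 78.5927 m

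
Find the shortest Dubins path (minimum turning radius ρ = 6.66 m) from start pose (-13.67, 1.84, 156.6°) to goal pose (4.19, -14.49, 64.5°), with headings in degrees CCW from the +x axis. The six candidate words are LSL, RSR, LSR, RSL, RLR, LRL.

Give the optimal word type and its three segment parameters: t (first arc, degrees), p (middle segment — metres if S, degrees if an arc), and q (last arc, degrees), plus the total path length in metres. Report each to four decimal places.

LSL: t = 176.5081°, p = 16.2512 m, q = 91.3919°, L = 47.3916 m

Let ψ = atan2(Δy, Δx) = atan2(-16.33, 17.86) = -42.4377° be the start→goal bearing.
Normalize: d = |goal − start| / ρ = 24.200176/6.66 = 3.633660, α = (θ_start − ψ) mod 360° = 199.0377° = 3.473864 rad, β = (θ_goal − ψ) mod 360° = 106.9377° = 1.866415 rad.
Common terms: sin α = -0.326191, cos α = -0.945304, sin β = 0.956622, cos β = -0.291332, cos(α−β) = -0.036644, d² = 13.203485. Work in radians in the unit-radius frame; every candidate has L = ρ·(t + p + q).
LSL: p² = 2 + d² − 2cos(α−β) + 2d(sin α − sin β) = 5.954162; p = √p² = 2.440115; φ = atan2(cos β − cos α, d + sin α − sin β) = 0.271325 rad; t = (φ − α) mod 2π = 3.080647 rad, q = (β − φ) mod 2π = 1.595090 rad → L = 6.66·(3.080647 + 2.440115 + 1.595090) = 6.66·7.115852 = 47.391577 m
RSR: p² = 2 + d² − 2cos(α−β) + 2d(sin β − sin α) = 24.599382; p = √p² = 4.959776; φ = atan2(cos α − cos β, d − sin α + sin β) = -0.132240 rad; t = (α − φ) mod 2π = 3.606104 rad, q = (φ − β) mod 2π = 4.284530 rad → L = 6.66·(3.606104 + 4.959776 + 4.284530) = 6.66·12.850410 = 85.583731 m
LSR: p² = d² − 2 + 2cos(α−β) + 2d(sin α + sin β) = 15.711743; p = √p² = 3.963804; φ = atan2(−cos α − cos β, d + sin α + sin β) − atan2(−2, p) = 0.749562 rad; t = (φ − α) mod 2π = 3.558883 rad, q = (φ − β) mod 2π = 5.166332 rad → L = 6.66·(3.558883 + 3.963804 + 5.166332) = 6.66·12.689019 = 84.508867 m
RSL: p² = d² − 2 + 2cos(α−β) − 2d(sin α + sin β) = 6.548652; p = √p² = 2.559033; φ = atan2(cos α + cos β, d − sin α − sin β) − atan2(2, p) = -1.053997 rad; t = (α − φ) mod 2π = 4.527861 rad, q = (β − φ) mod 2π = 2.920412 rad → L = 6.66·(4.527861 + 2.559033 + 2.920412) = 6.66·10.007306 = 66.648659 m
RLR: c = (6 − d² + 2cos(α−β) + 2d(sin α − sin β))/8 = -2.074923, |c| > 1 → infeasible
LRL: c = (6 − d² + 2cos(α−β) − 2d(sin α − sin β))/8 = 0.255730; p = 2π − arccos c = 4.970991 rad; φ = atan2(cos β − cos α, d + sin α − sin β) = 0.271325 rad; t = (φ − α + p/2) mod 2π = 5.566143 rad, q = (β − α − t + p) mod 2π = 4.080586 rad → L = 6.66·(5.566143 + 4.970991 + 4.080586) = 6.66·14.617720 = 97.354014 m
Shortest: LSL with L = 47.391577 m ≈ 47.3916 m
Convert LSL to answer units (arcs ×180/π): t = 3.080647·180/π = 176.5081°, p = ρ·p = 6.66·2.440115 = 16.2512 m, q = 1.595090·180/π = 91.3919°, L = 47.3916 m.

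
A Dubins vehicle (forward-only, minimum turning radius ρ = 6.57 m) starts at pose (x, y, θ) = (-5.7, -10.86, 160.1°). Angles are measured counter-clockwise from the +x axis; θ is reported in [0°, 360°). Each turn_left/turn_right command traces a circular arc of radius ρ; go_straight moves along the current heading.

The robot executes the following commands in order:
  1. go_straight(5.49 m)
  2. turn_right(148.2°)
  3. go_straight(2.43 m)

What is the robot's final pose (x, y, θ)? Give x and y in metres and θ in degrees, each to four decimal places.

set_pose: (x, y, θ) = (-5.7000, -10.8600, 160.1000°), ρ = 6.57
go_straight(5.49): x += 5.49·cos θ, y += 5.49·sin θ → (-10.8622, -8.9913, 160.1000°)
turn_right(148.2°): centre at ρ to the right, rotate −148.2° → (-9.9806, 3.6152, 11.9000°)
go_straight(2.43): x += 2.43·cos θ, y += 2.43·sin θ → (-7.6029, 4.1163, 11.9000°)

(-7.6029, 4.1163, 11.9000°)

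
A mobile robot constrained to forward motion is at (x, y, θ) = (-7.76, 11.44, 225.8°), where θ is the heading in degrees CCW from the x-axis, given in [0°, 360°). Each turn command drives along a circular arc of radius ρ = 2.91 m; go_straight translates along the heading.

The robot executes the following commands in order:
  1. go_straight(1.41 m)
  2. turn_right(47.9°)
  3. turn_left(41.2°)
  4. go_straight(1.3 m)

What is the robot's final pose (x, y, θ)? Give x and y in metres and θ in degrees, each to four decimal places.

set_pose: (x, y, θ) = (-7.7600, 11.4400, 225.8000°), ρ = 2.91
go_straight(1.41): x += 1.41·cos θ, y += 1.41·sin θ → (-8.7430, 10.4292, 225.8000°)
turn_right(47.9°): centre at ρ to the right, rotate −47.9° → (-10.9358, 9.5499, 177.9000°)
turn_left(41.2°): centre at ρ to the left, rotate +41.2° → (-12.8777, 8.9001, 219.1000°)
go_straight(1.3): x += 1.3·cos θ, y += 1.3·sin θ → (-13.8866, 8.0802, 219.1000°)

(-13.8866, 8.0802, 219.1000°)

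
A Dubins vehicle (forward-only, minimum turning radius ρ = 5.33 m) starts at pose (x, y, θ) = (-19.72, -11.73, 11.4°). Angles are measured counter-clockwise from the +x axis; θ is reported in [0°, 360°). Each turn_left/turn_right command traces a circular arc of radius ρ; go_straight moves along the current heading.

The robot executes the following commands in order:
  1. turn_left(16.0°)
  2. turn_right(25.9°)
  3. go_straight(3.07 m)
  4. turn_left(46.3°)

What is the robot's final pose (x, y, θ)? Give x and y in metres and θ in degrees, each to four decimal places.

set_pose: (x, y, θ) = (-19.7200, -11.7300, 11.4000°), ρ = 5.33
turn_left(16.0°): centre at ρ to the left, rotate +16.0° → (-18.3206, -11.2372, 27.4000°)
turn_right(25.9°): centre at ρ to the right, rotate −25.9° → (-16.0073, -10.6411, 1.5000°)
go_straight(3.07): x += 3.07·cos θ, y += 3.07·sin θ → (-12.9384, -10.5607, 1.5000°)
turn_left(46.3°): centre at ρ to the left, rotate +46.3° → (-9.1294, -8.8128, 47.8000°)

(-9.1294, -8.8128, 47.8000°)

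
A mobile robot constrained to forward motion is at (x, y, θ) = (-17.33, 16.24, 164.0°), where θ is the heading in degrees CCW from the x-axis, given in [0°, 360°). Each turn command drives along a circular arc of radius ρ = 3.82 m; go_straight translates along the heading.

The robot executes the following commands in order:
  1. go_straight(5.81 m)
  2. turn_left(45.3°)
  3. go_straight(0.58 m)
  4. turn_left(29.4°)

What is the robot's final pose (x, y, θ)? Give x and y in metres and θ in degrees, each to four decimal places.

(-27.7377, 15.8702, 238.7000°)

set_pose: (x, y, θ) = (-17.3300, 16.2400, 164.0000°), ρ = 3.82
go_straight(5.81): x += 5.81·cos θ, y += 5.81·sin θ → (-22.9149, 17.8415, 164.0000°)
turn_left(45.3°): centre at ρ to the left, rotate +45.3° → (-25.8373, 17.5007, 209.3000°)
go_straight(0.58): x += 0.58·cos θ, y += 0.58·sin θ → (-26.3431, 17.2169, 209.3000°)
turn_left(29.4°): centre at ρ to the left, rotate +29.4° → (-27.7377, 15.8702, 238.7000°)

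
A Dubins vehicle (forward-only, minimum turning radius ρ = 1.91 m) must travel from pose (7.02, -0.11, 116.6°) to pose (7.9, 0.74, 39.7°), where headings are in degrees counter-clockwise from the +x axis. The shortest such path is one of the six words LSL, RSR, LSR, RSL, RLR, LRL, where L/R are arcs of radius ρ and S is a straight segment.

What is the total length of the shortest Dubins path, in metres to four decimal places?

13.0280 m

Let ψ = atan2(Δy, Δx) = atan2(0.85, 0.88) = 44.0065° be the start→goal bearing.
Normalize: d = |goal − start| / ρ = 1.223479/1.91 = 0.640565, α = (θ_start − ψ) mod 360° = 72.5935° = 1.266995 rad, β = (θ_goal − ψ) mod 360° = 355.6935° = 6.208022 rad.
Common terms: sin α = 0.954206, cos α = 0.299150, sin β = -0.075092, cos β = 0.997177, cos(α−β) = 0.226651, d² = 0.410323. Work in radians in the unit-radius frame; every candidate has L = ρ·(t + p + q).
LSL: p² = 2 + d² − 2cos(α−β) + 2d(sin α − sin β) = 3.275685; p = √p² = 1.809885; φ = atan2(cos β − cos α, d + sin α − sin β) = 0.395939 rad; t = (φ − α) mod 2π = 5.412129 rad, q = (β − φ) mod 2π = 5.812083 rad → L = 1.91·(5.412129 + 1.809885 + 5.812083) = 1.91·13.034098 = 24.895127 m
RSR: p² = 2 + d² − 2cos(α−β) + 2d(sin β − sin α) = 0.638356; p = √p² = 0.798972; φ = atan2(cos α − cos β, d − sin α + sin β) = -2.078924 rad; t = (α − φ) mod 2π = 3.345920 rad, q = (φ − β) mod 2π = 4.279424 rad → L = 1.91·(3.345920 + 0.798972 + 4.279424) = 1.91·8.424315 = 16.090442 m
LSR: p² = d² − 2 + 2cos(α−β) + 2d(sin α + sin β) = -0.010116 < 0 → infeasible
RSL: p² = d² − 2 + 2cos(α−β) − 2d(sin α + sin β) = -2.262633 < 0 → infeasible
RLR: c = (6 − d² + 2cos(α−β) + 2d(sin α − sin β))/8 = 0.920206; p = 2π − arccos c = 5.880994 rad; φ = atan2(cos α − cos β, d − sin α + sin β) = -2.078924 rad; t = (α − φ + p/2) mod 2π = 0.003231 rad, q = (α − β − t + p) mod 2π = 0.936736 rad → L = 1.91·(0.003231 + 5.880994 + 0.936736) = 1.91·6.820961 = 13.028036 m
LRL: c = (6 − d² + 2cos(α−β) − 2d(sin α − sin β))/8 = 0.590539; p = 2π − arccos c = 5.344116 rad; φ = atan2(cos β − cos α, d + sin α − sin β) = 0.395939 rad; t = (φ − α + p/2) mod 2π = 1.801002 rad, q = (β − α − t + p) mod 2π = 2.200956 rad → L = 1.91·(1.801002 + 5.344116 + 2.200956) = 1.91·9.346074 = 17.851001 m
Shortest: RLR with L = 13.028036 m ≈ 13.0280 m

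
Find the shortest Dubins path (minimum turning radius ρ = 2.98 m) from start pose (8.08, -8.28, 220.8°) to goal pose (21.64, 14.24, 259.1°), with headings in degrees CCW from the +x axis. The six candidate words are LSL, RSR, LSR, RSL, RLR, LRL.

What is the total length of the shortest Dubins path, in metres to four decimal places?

Let ψ = atan2(Δy, Δx) = atan2(22.52, 13.56) = 58.9465° be the start→goal bearing.
Normalize: d = |goal − start| / ρ = 26.287335/2.98 = 8.821253, α = (θ_start − ψ) mod 360° = 161.8535° = 2.824876 rad, β = (θ_goal − ψ) mod 360° = 200.1535° = 3.493337 rad.
Common terms: sin α = 0.311448, cos α = -0.950263, sin β = -0.344536, cos β = -0.938773, cos(α−β) = 0.784776, d² = 77.814513. Work in radians in the unit-radius frame; every candidate has L = ρ·(t + p + q).
LSL: p² = 2 + d² − 2cos(α−β) + 2d(sin α − sin β) = 89.818166; p = √p² = 9.477245; φ = atan2(cos β − cos α, d + sin α − sin β) = 0.001212 rad; t = (φ − α) mod 2π = 3.459522 rad, q = (β − φ) mod 2π = 3.492125 rad → L = 2.98·(3.459522 + 9.477245 + 3.492125) = 2.98·16.428891 = 48.958095 m
RSR: p² = 2 + d² − 2cos(α−β) + 2d(sin β − sin α) = 66.671755; p = √p² = 8.165277; φ = atan2(cos α − cos β, d − sin α + sin β) = -0.001407 rad; t = (α − φ) mod 2π = 2.826283 rad, q = (φ − β) mod 2π = 2.788441 rad → L = 2.98·(2.826283 + 8.165277 + 2.788441) = 2.98·13.780002 = 41.064405 m
LSR: p² = d² − 2 + 2cos(α−β) + 2d(sin α + sin β) = 76.800317; p = √p² = 8.763579; φ = atan2(−cos α − cos β, d + sin α + sin β) − atan2(−2, p) = 0.436105 rad; t = (φ − α) mod 2π = 3.894414 rad, q = (φ − β) mod 2π = 3.225953 rad → L = 2.98·(3.894414 + 8.763579 + 3.225953) = 2.98·15.883947 = 47.334162 m
RSL: p² = d² − 2 + 2cos(α−β) − 2d(sin α + sin β) = 77.967814; p = √p² = 8.829939; φ = atan2(cos α + cos β, d − sin α − sin β) − atan2(2, p) = -0.432938 rad; t = (α − φ) mod 2π = 3.257814 rad, q = (β − φ) mod 2π = 3.926275 rad → L = 2.98·(3.257814 + 8.829939 + 3.926275) = 2.98·16.014028 = 47.721803 m
RLR: c = (6 − d² + 2cos(α−β) + 2d(sin α − sin β))/8 = -7.333969, |c| > 1 → infeasible
LRL: c = (6 − d² + 2cos(α−β) − 2d(sin α − sin β))/8 = -10.227271, |c| > 1 → infeasible
Shortest: RSR with L = 41.064405 m ≈ 41.0644 m

41.0644 m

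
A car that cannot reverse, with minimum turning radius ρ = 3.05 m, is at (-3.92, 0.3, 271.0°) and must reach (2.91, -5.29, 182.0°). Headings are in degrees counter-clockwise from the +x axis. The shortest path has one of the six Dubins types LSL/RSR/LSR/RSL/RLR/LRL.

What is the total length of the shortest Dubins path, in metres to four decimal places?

22.6669 m

Let ψ = atan2(Δy, Δx) = atan2(-5.59, 6.83) = -39.2985° be the start→goal bearing.
Normalize: d = |goal − start| / ρ = 8.825928/3.05 = 2.893747, α = (θ_start − ψ) mod 360° = 310.2985° = 5.415731 rad, β = (θ_goal − ψ) mod 360° = 221.2985° = 3.862388 rad.
Common terms: sin α = -0.762685, cos α = 0.646770, sin β = -0.659983, cos β = -0.751281, cos(α−β) = 0.017452, d² = 8.373770. Work in radians in the unit-radius frame; every candidate has L = ρ·(t + p + q).
LSL: p² = 2 + d² − 2cos(α−β) + 2d(sin α − sin β) = 9.744477; p = √p² = 3.121615; φ = atan2(cos β − cos α, d + sin α − sin β) = -0.464372 rad; t = (φ − α) mod 2π = 0.403082 rad, q = (β − φ) mod 2π = 4.326760 rad → L = 3.05·(0.403082 + 3.121615 + 4.326760) = 3.05·7.851457 = 23.946943 m
RSR: p² = 2 + d² − 2cos(α−β) + 2d(sin β − sin α) = 10.933254; p = √p² = 3.306547; φ = atan2(cos α − cos β, d − sin α + sin β) = 0.436547 rad; t = (α − φ) mod 2π = 4.979184 rad, q = (φ − β) mod 2π = 2.857344 rad → L = 3.05·(4.979184 + 3.306547 + 2.857344) = 3.05·11.143076 = 33.986380 m
LSR: p² = d² − 2 + 2cos(α−β) + 2d(sin α + sin β) = -1.825003 < 0 → infeasible
RSL: p² = d² − 2 + 2cos(α−β) − 2d(sin α + sin β) = 14.642353; p = √p² = 3.826533; φ = atan2(cos α + cos β, d − sin α − sin β) − atan2(2, p) = -0.505823 rad; t = (α − φ) mod 2π = 5.921555 rad, q = (β − φ) mod 2π = 4.368212 rad → L = 3.05·(5.921555 + 3.826533 + 4.368212) = 3.05·14.116299 = 43.054712 m
RLR: c = (6 − d² + 2cos(α−β) + 2d(sin α − sin β))/8 = -0.366657; p = 2π − arccos c = 4.336976 rad; φ = atan2(cos α − cos β, d − sin α + sin β) = 0.436547 rad; t = (α − φ + p/2) mod 2π = 0.864487 rad, q = (α − β − t + p) mod 2π = 5.025832 rad → L = 3.05·(0.864487 + 4.336976 + 5.025832) = 3.05·10.227295 = 31.193250 m
LRL: c = (6 − d² + 2cos(α−β) − 2d(sin α − sin β))/8 = -0.218060; p = 2π − arccos c = 4.492563 rad; φ = atan2(cos β − cos α, d + sin α − sin β) = -0.464372 rad; t = (φ − α + p/2) mod 2π = 2.649363 rad, q = (β − α − t + p) mod 2π = 0.289857 rad → L = 3.05·(2.649363 + 4.492563 + 0.289857) = 3.05·7.431783 = 22.666939 m
Shortest: LRL with L = 22.666939 m ≈ 22.6669 m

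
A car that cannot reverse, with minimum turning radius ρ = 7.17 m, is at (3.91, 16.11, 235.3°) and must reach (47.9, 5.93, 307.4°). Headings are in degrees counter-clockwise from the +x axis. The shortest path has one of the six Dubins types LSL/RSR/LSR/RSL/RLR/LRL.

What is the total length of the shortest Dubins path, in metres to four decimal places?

54.8232 m

Let ψ = atan2(Δy, Δx) = atan2(-10.18, 43.99) = -13.0298° be the start→goal bearing.
Normalize: d = |goal − start| / ρ = 45.152547/7.17 = 6.297426, α = (θ_start − ψ) mod 360° = 248.3298° = 4.334173 rad, β = (θ_goal − ψ) mod 360° = 320.4298° = 5.592555 rad.
Common terms: sin α = -0.929325, cos α = -0.369263, sin β = -0.637023, cos β = 0.770845, cos(α−β) = 0.307357, d² = 39.657579. Work in radians in the unit-radius frame; every candidate has L = ρ·(t + p + q).
LSL: p² = 2 + d² − 2cos(α−β) + 2d(sin α − sin β) = 37.361368; p = √p² = 6.112395; φ = atan2(cos β − cos α, d + sin α − sin β) = 0.187623 rad; t = (φ − α) mod 2π = 2.136635 rad, q = (β − φ) mod 2π = 5.404932 rad → L = 7.17·(2.136635 + 6.112395 + 5.404932) = 7.17·13.653962 = 97.898910 m
RSR: p² = 2 + d² − 2cos(α−β) + 2d(sin β − sin α) = 44.724363; p = √p² = 6.687628; φ = atan2(cos α − cos β, d − sin α + sin β) = -0.171317 rad; t = (α − φ) mod 2π = 4.505490 rad, q = (φ − β) mod 2π = 0.519313 rad → L = 7.17·(4.505490 + 6.687628 + 0.519313) = 7.17·11.712431 = 83.978127 m
LSR: p² = d² − 2 + 2cos(α−β) + 2d(sin α + sin β) = 18.544371; p = √p² = 4.306318; φ = atan2(−cos α − cos β, d + sin α + sin β) − atan2(−2, p) = 0.350114 rad; t = (φ − α) mod 2π = 2.299126 rad, q = (φ − β) mod 2π = 1.040744 rad → L = 7.17·(2.299126 + 4.306318 + 1.040744) = 7.17·7.646187 = 54.823163 m
RSL: p² = d² − 2 + 2cos(α−β) − 2d(sin α + sin β) = 58.000212; p = √p² = 7.615787; φ = atan2(cos α + cos β, d − sin α − sin β) − atan2(2, p) = -0.205791 rad; t = (α − φ) mod 2π = 4.539963 rad, q = (β − φ) mod 2π = 5.798346 rad → L = 7.17·(4.539963 + 7.615787 + 5.798346) = 7.17·17.954096 = 128.730869 m
RLR: c = (6 − d² + 2cos(α−β) + 2d(sin α − sin β))/8 = -4.590545, |c| > 1 → infeasible
LRL: c = (6 − d² + 2cos(α−β) − 2d(sin α − sin β))/8 = -3.670171, |c| > 1 → infeasible
Shortest: LSR with L = 54.823163 m ≈ 54.8232 m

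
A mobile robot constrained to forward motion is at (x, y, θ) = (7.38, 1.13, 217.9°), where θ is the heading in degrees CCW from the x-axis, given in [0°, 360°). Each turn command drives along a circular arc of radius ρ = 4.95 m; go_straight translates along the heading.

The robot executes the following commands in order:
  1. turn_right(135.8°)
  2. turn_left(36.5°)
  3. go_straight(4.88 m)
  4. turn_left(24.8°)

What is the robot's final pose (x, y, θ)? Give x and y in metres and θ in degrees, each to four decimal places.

set_pose: (x, y, θ) = (7.3800, 1.1300, 217.9000°), ρ = 4.95
turn_right(135.8°): centre at ρ to the right, rotate −135.8° → (-0.5637, 5.7163, 82.1000°)
turn_left(36.5°): centre at ρ to the left, rotate +36.5° → (-1.1207, 8.7662, 118.6000°)
go_straight(4.88): x += 4.88·cos θ, y += 4.88·sin θ → (-3.4568, 13.0507, 118.6000°)
turn_left(24.8°): centre at ρ to the left, rotate +24.8° → (-4.8515, 14.6552, 143.4000°)

(-4.8515, 14.6552, 143.4000°)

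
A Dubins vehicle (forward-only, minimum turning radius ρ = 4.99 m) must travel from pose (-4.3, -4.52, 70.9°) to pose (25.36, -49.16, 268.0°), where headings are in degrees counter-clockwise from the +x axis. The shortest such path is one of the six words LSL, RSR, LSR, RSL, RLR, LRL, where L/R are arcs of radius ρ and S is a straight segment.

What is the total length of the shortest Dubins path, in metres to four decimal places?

61.4417 m

Let ψ = atan2(Δy, Δx) = atan2(-44.64, 29.66) = -56.3989° be the start→goal bearing.
Normalize: d = |goal − start| / ρ = 53.595198/4.99 = 10.740521, α = (θ_start − ψ) mod 360° = 127.2989° = 2.221785 rad, β = (θ_goal − ψ) mod 360° = 324.3989° = 5.661829 rad.
Common terms: sin α = 0.795485, cos α = -0.605973, sin β = -0.582139, cos β = 0.813089, cos(α−β) = -0.955793, d² = 115.358782. Work in radians in the unit-radius frame; every candidate has L = ρ·(t + p + q).
LSL: p² = 2 + d² − 2cos(α−β) + 2d(sin α − sin β) = 148.863168; p = √p² = 12.200949; φ = atan2(cos β − cos α, d + sin α − sin β) = 0.116571 rad; t = (φ − α) mod 2π = 4.177972 rad, q = (β − φ) mod 2π = 5.545257 rad → L = 4.99·(4.177972 + 12.200949 + 5.545257) = 4.99·21.924179 = 109.401652 m
RSR: p² = 2 + d² − 2cos(α−β) + 2d(sin β − sin α) = 89.677567; p = √p² = 9.469824; φ = atan2(cos α − cos β, d − sin α + sin β) = -0.150418 rad; t = (α − φ) mod 2π = 2.372202 rad, q = (φ − β) mod 2π = 0.470939 rad → L = 4.99·(2.372202 + 9.469824 + 0.470939) = 4.99·12.312965 = 61.441697 m
LSR: p² = d² − 2 + 2cos(α−β) + 2d(sin α + sin β) = 116.030100; p = √p² = 10.771727; φ = atan2(−cos α − cos β, d + sin α + sin β) − atan2(−2, p) = 0.164675 rad; t = (φ − α) mod 2π = 4.226076 rad, q = (φ − β) mod 2π = 0.786032 rad → L = 4.99·(4.226076 + 10.771727 + 0.786032) = 4.99·15.783834 = 78.761332 m
RSL: p² = d² − 2 + 2cos(α−β) − 2d(sin α + sin β) = 106.864291; p = √p² = 10.337519; φ = atan2(cos α + cos β, d − sin α − sin β) − atan2(2, p) = -0.171437 rad; t = (α − φ) mod 2π = 2.393222 rad, q = (β − φ) mod 2π = 5.833266 rad → L = 4.99·(2.393222 + 10.337519 + 5.833266) = 4.99·18.564006 = 92.634389 m
RLR: c = (6 − d² + 2cos(α−β) + 2d(sin α − sin β))/8 = -10.209696, |c| > 1 → infeasible
LRL: c = (6 − d² + 2cos(α−β) − 2d(sin α − sin β))/8 = -17.607896, |c| > 1 → infeasible
Shortest: RSR with L = 61.441697 m ≈ 61.4417 m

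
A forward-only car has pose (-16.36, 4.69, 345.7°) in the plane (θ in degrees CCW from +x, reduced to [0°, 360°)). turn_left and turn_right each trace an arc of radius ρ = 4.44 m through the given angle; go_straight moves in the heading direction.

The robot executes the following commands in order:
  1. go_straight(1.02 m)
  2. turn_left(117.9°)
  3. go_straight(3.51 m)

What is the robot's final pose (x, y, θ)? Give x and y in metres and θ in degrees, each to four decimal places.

(-10.7848, 13.1961, 103.6000°)

set_pose: (x, y, θ) = (-16.3600, 4.6900, 345.7000°), ρ = 4.44
go_straight(1.02): x += 1.02·cos θ, y += 1.02·sin θ → (-15.3716, 4.4381, 345.7000°)
turn_left(117.9°): centre at ρ to the left, rotate +117.9° → (-9.9594, 9.7845, 463.6000° ≡ 103.6000°)
go_straight(3.51): x += 3.51·cos θ, y += 3.51·sin θ → (-10.7848, 13.1961, 103.6000°)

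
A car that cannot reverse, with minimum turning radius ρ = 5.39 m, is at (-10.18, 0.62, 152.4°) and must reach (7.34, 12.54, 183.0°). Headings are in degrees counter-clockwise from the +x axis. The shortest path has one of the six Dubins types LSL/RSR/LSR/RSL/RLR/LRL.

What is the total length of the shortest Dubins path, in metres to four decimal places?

49.6782 m

Let ψ = atan2(Δy, Δx) = atan2(11.92, 17.52) = 34.2300° be the start→goal bearing.
Normalize: d = |goal − start| / ρ = 21.190488/5.39 = 3.931445, α = (θ_start − ψ) mod 360° = 118.1700° = 2.062455 rad, β = (θ_goal − ψ) mod 360° = 148.7700° = 2.596526 rad.
Common terms: sin α = 0.881551, cos α = -0.472089, sin β = 0.518475, cos β = -0.855093, cos(α−β) = 0.860742, d² = 15.456260. Work in radians in the unit-radius frame; every candidate has L = ρ·(t + p + q).
LSL: p² = 2 + d² − 2cos(α−β) + 2d(sin α − sin β) = 18.589601; p = √p² = 4.311566; φ = atan2(cos β − cos α, d + sin α − sin β) = -0.088949 rad; t = (φ − α) mod 2π = 4.131781 rad, q = (β − φ) mod 2π = 2.685475 rad → L = 5.39·(4.131781 + 4.311566 + 2.685475) = 5.39·11.128822 = 59.984351 m
RSR: p² = 2 + d² − 2cos(α−β) + 2d(sin β − sin α) = 12.879950; p = √p² = 3.588865; φ = atan2(cos α − cos β, d − sin α + sin β) = 0.106924 rad; t = (α − φ) mod 2π = 1.955532 rad, q = (φ − β) mod 2π = 3.793583 rad → L = 5.39·(1.955532 + 3.588865 + 3.793583) = 5.39·9.337979 = 50.331708 m
LSR: p² = d² − 2 + 2cos(α−β) + 2d(sin α + sin β) = 26.185993; p = √p² = 5.117225; φ = atan2(−cos α − cos β, d + sin α + sin β) − atan2(−2, p) = 0.616557 rad; t = (φ − α) mod 2π = 4.837287 rad, q = (φ − β) mod 2π = 4.303216 rad → L = 5.39·(4.837287 + 5.117225 + 4.303216) = 5.39·14.257728 = 76.849154 m
RSL: p² = d² − 2 + 2cos(α−β) − 2d(sin α + sin β) = 4.169495; p = √p² = 2.041934; φ = atan2(cos α + cos β, d − sin α − sin β) − atan2(2, p) = -1.257909 rad; t = (α − φ) mod 2π = 3.320364 rad, q = (β − φ) mod 2π = 3.854435 rad → L = 5.39·(3.320364 + 2.041934 + 3.854435) = 5.39·9.216734 = 49.678195 m
RLR: c = (6 − d² + 2cos(α−β) + 2d(sin α − sin β))/8 = -0.609994; p = 2π − arccos c = 4.056336 rad; φ = atan2(cos α − cos β, d − sin α + sin β) = 0.106924 rad; t = (α − φ + p/2) mod 2π = 3.983700 rad, q = (α − β − t + p) mod 2π = 5.821751 rad → L = 5.39·(3.983700 + 4.056336 + 5.821751) = 5.39·13.861787 = 74.715033 m
LRL: c = (6 − d² + 2cos(α−β) − 2d(sin α − sin β))/8 = -1.323700, |c| > 1 → infeasible
Shortest: RSL with L = 49.678195 m ≈ 49.6782 m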